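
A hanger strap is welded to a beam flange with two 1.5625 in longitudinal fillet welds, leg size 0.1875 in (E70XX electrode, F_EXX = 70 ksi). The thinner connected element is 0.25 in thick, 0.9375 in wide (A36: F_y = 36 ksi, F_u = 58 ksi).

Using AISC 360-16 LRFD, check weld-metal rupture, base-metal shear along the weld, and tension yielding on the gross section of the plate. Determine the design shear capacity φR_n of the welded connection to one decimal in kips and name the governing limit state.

Weld metal: throat = 0.707×0.1875 = 0.13256 in, L = 2×1.5625 = 3.125 in. φR_n = 0.75 × 0.6 × 70 × 0.13256 × 3.125 = 13.0 kips.
Base metal shear (0.25 in plate): yield φR_n = 1.0×0.6×36×0.25×3.125 = 16.9 kips; rupture φR_n = 0.75×0.6×58×0.25×3.125 = 20.4 kips; take 16.9 kips (yield).
Tension yield (gross): A_g = 0.9375×0.25 = 0.23438 in². φR_n = 0.90 × 36 × 0.23438 = 7.6 kips.
Governing: min(13.0, 16.9, 7.6) = 7.6 kips → gross-section yield.

7.6 kips (gross-section yield governs)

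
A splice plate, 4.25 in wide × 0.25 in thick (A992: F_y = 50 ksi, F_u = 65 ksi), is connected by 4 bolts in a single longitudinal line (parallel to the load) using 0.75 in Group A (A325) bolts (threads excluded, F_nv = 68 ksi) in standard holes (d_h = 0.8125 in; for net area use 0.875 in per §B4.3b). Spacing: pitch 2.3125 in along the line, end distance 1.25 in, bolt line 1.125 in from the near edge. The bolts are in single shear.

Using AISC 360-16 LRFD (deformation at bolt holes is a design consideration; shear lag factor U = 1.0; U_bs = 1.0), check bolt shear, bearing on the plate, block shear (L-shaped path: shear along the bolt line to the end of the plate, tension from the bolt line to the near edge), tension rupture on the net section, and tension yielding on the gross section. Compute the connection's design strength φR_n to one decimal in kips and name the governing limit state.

41.1 kips (net-section rupture governs)

Bolt shear: A_b = π(0.75)²/4 = 0.44179 in². φR_n = 0.75 × 68 × 0.44179 × 4 × 1 = 90.1 kips.
Bearing (0.25 in plate, F_u = 65 ksi): end bolts L_c = 1.25 − 0.8125/2 = 0.84375, R_n = min(1.2×0.84375×0.25×65, 2.4×0.75×0.25×65) = 16.453 kips/bolt; interior L_c = 2.3125 − 0.8125 = 1.5, R_n = 29.25 kips/bolt. φR_n = 0.75 × (1×16.453 + 3×29.25) = 78.2 kips.
Block shear: shear path 1×[1.25+3×2.3125] = 1×8.1875 in, A_gv = 2.0469, A_nv = 1×(8.1875 − 3.5×0.875)×0.25 = 1.2813 in²; tension to near edge: (1.125 − 0.5×0.875)×0.25 = 0.17188 in². R_n = min(0.6×65×1.2813, 0.6×50×2.0469) + 1.0×65×0.17188 = min(49.971, 61.407) + 11.172 = 61.143 kips. φR_n = 0.75 × 61.143 = 45.9 kips.
Tension rupture (net): A_n = (4.25 − 1×0.875)×0.25 = 0.84375 in² (U = 1.0, A_e = A_n). φR_n = 0.75 × 65 × 0.84375 = 41.1 kips.
Tension yield (gross): A_g = 4.25×0.25 = 1.0625 in². φR_n = 0.90 × 50 × 1.0625 = 47.8 kips.
Governing: min(90.1, 78.2, 45.9, 41.1, 47.8) = 41.1 kips → net-section rupture.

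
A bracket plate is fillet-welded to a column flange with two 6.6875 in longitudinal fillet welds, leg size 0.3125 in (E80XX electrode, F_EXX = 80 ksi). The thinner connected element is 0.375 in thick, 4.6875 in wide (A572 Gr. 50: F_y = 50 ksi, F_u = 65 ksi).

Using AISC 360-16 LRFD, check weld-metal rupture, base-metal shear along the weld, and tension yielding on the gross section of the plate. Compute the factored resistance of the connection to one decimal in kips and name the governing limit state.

79.1 kips (gross-section yield governs)

Weld metal: throat = 0.707×0.3125 = 0.22094 in, L = 2×6.6875 = 13.375 in. φR_n = 0.75 × 0.6 × 80 × 0.22094 × 13.375 = 106.4 kips.
Base metal shear (0.375 in plate): yield φR_n = 1.0×0.6×50×0.375×13.375 = 150.5 kips; rupture φR_n = 0.75×0.6×65×0.375×13.375 = 146.7 kips; take 146.7 kips (rupture).
Tension yield (gross): A_g = 4.6875×0.375 = 1.7578 in². φR_n = 0.90 × 50 × 1.7578 = 79.1 kips.
Governing: min(106.4, 146.7, 79.1) = 79.1 kips → gross-section yield.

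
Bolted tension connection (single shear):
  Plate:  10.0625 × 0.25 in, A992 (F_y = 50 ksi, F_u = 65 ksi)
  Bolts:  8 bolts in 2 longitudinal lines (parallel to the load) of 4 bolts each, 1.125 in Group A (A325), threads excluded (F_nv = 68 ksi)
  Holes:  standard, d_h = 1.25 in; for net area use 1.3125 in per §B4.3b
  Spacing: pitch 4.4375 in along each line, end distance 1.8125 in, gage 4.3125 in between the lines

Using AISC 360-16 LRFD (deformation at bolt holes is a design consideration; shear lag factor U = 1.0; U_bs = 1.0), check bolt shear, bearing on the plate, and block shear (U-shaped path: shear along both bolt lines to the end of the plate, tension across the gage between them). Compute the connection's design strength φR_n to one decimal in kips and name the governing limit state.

190.6 kips (block shear governs)

Bolt shear: A_b = π(1.125)²/4 = 0.99402 in². φR_n = 0.75 × 68 × 0.99402 × 8 × 1 = 405.6 kips.
Bearing (0.25 in plate, F_u = 65 ksi): end bolts L_c = 1.8125 − 1.25/2 = 1.1875, R_n = min(1.2×1.1875×0.25×65, 2.4×1.125×0.25×65) = 23.156 kips/bolt; interior L_c = 4.4375 − 1.25 = 3.1875, R_n = 43.875 kips/bolt. φR_n = 0.75 × (2×23.156 + 6×43.875) = 232.2 kips.
Block shear: shear path 2×[1.8125+3×4.4375] = 2×15.125 in, A_gv = 7.5625, A_nv = 2×(15.125 − 3.5×1.3125)×0.25 = 5.2656 in²; tension across gage: (4.3125 − 1×1.3125)×0.25 = 0.75 in². R_n = min(0.6×65×5.2656, 0.6×50×7.5625) + 1.0×65×0.75 = min(205.36, 226.88) + 48.75 = 254.11 kips. φR_n = 0.75 × 254.11 = 190.6 kips.
Governing: min(405.6, 232.2, 190.6) = 190.6 kips → block shear.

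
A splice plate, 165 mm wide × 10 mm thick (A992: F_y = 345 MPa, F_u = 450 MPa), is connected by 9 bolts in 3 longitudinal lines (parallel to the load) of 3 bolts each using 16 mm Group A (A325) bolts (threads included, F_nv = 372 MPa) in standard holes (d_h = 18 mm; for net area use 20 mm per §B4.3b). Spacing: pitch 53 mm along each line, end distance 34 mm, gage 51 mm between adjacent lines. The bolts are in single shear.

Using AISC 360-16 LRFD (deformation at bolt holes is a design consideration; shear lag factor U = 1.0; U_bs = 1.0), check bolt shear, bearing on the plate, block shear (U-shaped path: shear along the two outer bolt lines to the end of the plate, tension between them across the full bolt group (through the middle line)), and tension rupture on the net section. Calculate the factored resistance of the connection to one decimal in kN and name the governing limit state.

Bolt shear: A_b = π(16)²/4 = 201.06 mm². φR_n = 0.75 × 372 × 201.06 × 9 × 1 = 504.9 kN.
Bearing (10 mm plate, F_u = 450 MPa): end bolts L_c = 34 − 18/2 = 25, R_n = min(1.2×25×10×450, 2.4×16×10×450) = 135 kN/bolt; interior L_c = 53 − 18 = 35, R_n = 172.8 kN/bolt. φR_n = 0.75 × (3×135 + 6×172.8) = 1081.4 kN.
Block shear: shear path 2×[34+2×53] = 2×140 mm, A_gv = 2800, A_nv = 2×(140 − 2.5×20)×10 = 1800 mm²; tension across gage: (102 − 2×20)×10 = 620 mm². R_n = min(0.6×450×1800, 0.6×345×2800) + 1.0×450×620 = min(486, 579.6) + 279 = 765 kN. φR_n = 0.75 × 765 = 573.8 kN.
Tension rupture (net): A_n = (165 − 3×20)×10 = 1050 mm² (U = 1.0, A_e = A_n). φR_n = 0.75 × 450 × 1050 = 354.4 kN.
Governing: min(504.9, 1081.4, 573.8, 354.4) = 354.4 kN → net-section rupture.

354.4 kN (net-section rupture governs)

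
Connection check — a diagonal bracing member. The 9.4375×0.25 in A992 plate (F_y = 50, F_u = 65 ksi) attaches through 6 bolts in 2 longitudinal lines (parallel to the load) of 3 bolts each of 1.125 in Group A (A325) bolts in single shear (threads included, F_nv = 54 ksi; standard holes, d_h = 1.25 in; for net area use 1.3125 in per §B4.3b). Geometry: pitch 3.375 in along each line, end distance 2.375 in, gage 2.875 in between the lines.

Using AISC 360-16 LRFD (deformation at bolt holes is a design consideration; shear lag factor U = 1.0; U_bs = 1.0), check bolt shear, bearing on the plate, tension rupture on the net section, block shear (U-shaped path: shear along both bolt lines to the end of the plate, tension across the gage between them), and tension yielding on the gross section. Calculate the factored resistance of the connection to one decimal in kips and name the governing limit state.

Bolt shear: A_b = π(1.125)²/4 = 0.99402 in². φR_n = 0.75 × 54 × 0.99402 × 6 × 1 = 241.5 kips.
Bearing (0.25 in plate, F_u = 65 ksi): end bolts L_c = 2.375 − 1.25/2 = 1.75, R_n = min(1.2×1.75×0.25×65, 2.4×1.125×0.25×65) = 34.125 kips/bolt; interior L_c = 3.375 − 1.25 = 2.125, R_n = 41.438 kips/bolt. φR_n = 0.75 × (2×34.125 + 4×41.438) = 175.5 kips.
Tension rupture (net): A_n = (9.4375 − 2×1.3125)×0.25 = 1.7031 in² (U = 1.0, A_e = A_n). φR_n = 0.75 × 65 × 1.7031 = 83.0 kips.
Block shear: shear path 2×[2.375+2×3.375] = 2×9.125 in, A_gv = 4.5625, A_nv = 2×(9.125 − 2.5×1.3125)×0.25 = 2.9219 in²; tension across gage: (2.875 − 1×1.3125)×0.25 = 0.39063 in². R_n = min(0.6×65×2.9219, 0.6×50×4.5625) + 1.0×65×0.39063 = min(113.95, 136.88) + 25.391 = 139.34 kips. φR_n = 0.75 × 139.34 = 104.5 kips.
Tension yield (gross): A_g = 9.4375×0.25 = 2.3594 in². φR_n = 0.90 × 50 × 2.3594 = 106.2 kips.
Governing: min(241.5, 175.5, 83.0, 104.5, 106.2) = 83.0 kips → net-section rupture.

83.0 kips (net-section rupture governs)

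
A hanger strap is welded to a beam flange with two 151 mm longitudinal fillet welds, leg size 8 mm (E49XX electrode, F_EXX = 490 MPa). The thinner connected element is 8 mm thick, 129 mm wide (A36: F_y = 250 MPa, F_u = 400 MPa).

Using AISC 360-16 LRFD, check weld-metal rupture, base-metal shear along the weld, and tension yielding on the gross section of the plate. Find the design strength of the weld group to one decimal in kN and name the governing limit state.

Weld metal: throat = 0.707×8 = 5.656 mm, L = 2×151 = 302 mm. φR_n = 0.75 × 0.6 × 490 × 5.656 × 302 = 376.6 kN.
Base metal shear (8 mm plate): yield φR_n = 1.0×0.6×250×8×302 = 362.4 kN; rupture φR_n = 0.75×0.6×400×8×302 = 434.9 kN; take 362.4 kN (yield).
Tension yield (gross): A_g = 129×8 = 1032 mm². φR_n = 0.90 × 250 × 1032 = 232.2 kN.
Governing: min(376.6, 362.4, 232.2) = 232.2 kN → gross-section yield.

232.2 kN (gross-section yield governs)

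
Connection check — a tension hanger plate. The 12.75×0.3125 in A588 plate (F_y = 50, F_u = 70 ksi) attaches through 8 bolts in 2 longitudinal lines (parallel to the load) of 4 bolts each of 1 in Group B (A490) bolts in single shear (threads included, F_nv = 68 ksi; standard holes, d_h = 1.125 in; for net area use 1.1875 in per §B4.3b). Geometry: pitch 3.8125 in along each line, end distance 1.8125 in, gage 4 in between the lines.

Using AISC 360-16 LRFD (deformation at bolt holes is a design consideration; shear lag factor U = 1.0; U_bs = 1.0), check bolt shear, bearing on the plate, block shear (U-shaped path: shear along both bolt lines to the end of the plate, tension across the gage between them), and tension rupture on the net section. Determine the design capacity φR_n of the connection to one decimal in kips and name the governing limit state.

Bolt shear: A_b = π(1)²/4 = 0.7854 in². φR_n = 0.75 × 68 × 0.7854 × 8 × 1 = 320.4 kips.
Bearing (0.3125 in plate, F_u = 70 ksi): end bolts L_c = 1.8125 − 1.125/2 = 1.25, R_n = min(1.2×1.25×0.3125×70, 2.4×1×0.3125×70) = 32.813 kips/bolt; interior L_c = 3.8125 − 1.125 = 2.6875, R_n = 52.5 kips/bolt. φR_n = 0.75 × (2×32.813 + 6×52.5) = 285.5 kips.
Block shear: shear path 2×[1.8125+3×3.8125] = 2×13.25 in, A_gv = 8.2813, A_nv = 2×(13.25 − 3.5×1.1875)×0.3125 = 5.6836 in²; tension across gage: (4 − 1×1.1875)×0.3125 = 0.87891 in². R_n = min(0.6×70×5.6836, 0.6×50×8.2813) + 1.0×70×0.87891 = min(238.71, 248.44) + 61.524 = 300.23 kips. φR_n = 0.75 × 300.23 = 225.2 kips.
Tension rupture (net): A_n = (12.75 − 2×1.1875)×0.3125 = 3.2422 in² (U = 1.0, A_e = A_n). φR_n = 0.75 × 70 × 3.2422 = 170.2 kips.
Governing: min(320.4, 285.5, 225.2, 170.2) = 170.2 kips → net-section rupture.

170.2 kips (net-section rupture governs)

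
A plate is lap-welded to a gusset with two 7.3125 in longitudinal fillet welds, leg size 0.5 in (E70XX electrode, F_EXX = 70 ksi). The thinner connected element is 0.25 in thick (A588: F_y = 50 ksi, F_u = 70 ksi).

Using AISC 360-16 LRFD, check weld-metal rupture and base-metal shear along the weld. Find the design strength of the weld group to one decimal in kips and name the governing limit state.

Weld metal: throat = 0.707×0.5 = 0.3535 in, L = 2×7.3125 = 14.625 in. φR_n = 0.75 × 0.6 × 70 × 0.3535 × 14.625 = 162.9 kips.
Base metal shear (0.25 in plate): yield φR_n = 1.0×0.6×50×0.25×14.625 = 109.7 kips; rupture φR_n = 0.75×0.6×70×0.25×14.625 = 115.2 kips; take 109.7 kips (yield).
Governing: min(162.9, 109.7) = 109.7 kips → base-metal shear.

109.7 kips (base-metal shear governs)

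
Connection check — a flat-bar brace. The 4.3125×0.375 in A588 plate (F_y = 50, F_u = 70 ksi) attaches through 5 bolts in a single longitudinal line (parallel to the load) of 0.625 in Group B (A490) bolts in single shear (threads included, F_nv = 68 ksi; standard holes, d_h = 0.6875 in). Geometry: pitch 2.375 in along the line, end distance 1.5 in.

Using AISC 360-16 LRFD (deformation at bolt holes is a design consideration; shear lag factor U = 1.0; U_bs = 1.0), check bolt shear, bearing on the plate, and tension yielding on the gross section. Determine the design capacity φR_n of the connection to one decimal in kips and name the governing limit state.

Bolt shear: A_b = π(0.625)²/4 = 0.3068 in². φR_n = 0.75 × 68 × 0.3068 × 5 × 1 = 78.2 kips.
Bearing (0.375 in plate, F_u = 70 ksi): end bolts L_c = 1.5 − 0.6875/2 = 1.15625, R_n = min(1.2×1.15625×0.375×70, 2.4×0.625×0.375×70) = 36.422 kips/bolt; interior L_c = 2.375 − 0.6875 = 1.6875, R_n = 39.375 kips/bolt. φR_n = 0.75 × (1×36.422 + 4×39.375) = 145.4 kips.
Tension yield (gross): A_g = 4.3125×0.375 = 1.6172 in². φR_n = 0.90 × 50 × 1.6172 = 72.8 kips.
Governing: min(78.2, 145.4, 72.8) = 72.8 kips → gross-section yield.

72.8 kips (gross-section yield governs)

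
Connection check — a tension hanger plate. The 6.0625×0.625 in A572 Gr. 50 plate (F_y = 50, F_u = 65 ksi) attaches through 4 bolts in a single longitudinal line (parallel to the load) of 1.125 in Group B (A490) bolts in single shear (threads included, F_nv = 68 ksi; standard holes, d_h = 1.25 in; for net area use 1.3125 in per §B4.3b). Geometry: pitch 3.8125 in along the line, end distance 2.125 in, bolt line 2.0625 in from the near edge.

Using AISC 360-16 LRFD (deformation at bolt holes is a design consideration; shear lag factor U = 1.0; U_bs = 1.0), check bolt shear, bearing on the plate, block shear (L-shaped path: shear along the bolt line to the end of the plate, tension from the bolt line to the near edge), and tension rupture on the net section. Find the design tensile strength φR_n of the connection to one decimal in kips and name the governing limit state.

Bolt shear: A_b = π(1.125)²/4 = 0.99402 in². φR_n = 0.75 × 68 × 0.99402 × 4 × 1 = 202.8 kips.
Bearing (0.625 in plate, F_u = 65 ksi): end bolts L_c = 2.125 − 1.25/2 = 1.5, R_n = min(1.2×1.5×0.625×65, 2.4×1.125×0.625×65) = 73.125 kips/bolt; interior L_c = 3.8125 − 1.25 = 2.5625, R_n = 109.69 kips/bolt. φR_n = 0.75 × (1×73.125 + 3×109.69) = 301.6 kips.
Block shear: shear path 1×[2.125+3×3.8125] = 1×13.5625 in, A_gv = 8.4766, A_nv = 1×(13.5625 − 3.5×1.3125)×0.625 = 5.6055 in²; tension to near edge: (2.0625 − 0.5×1.3125)×0.625 = 0.87891 in². R_n = min(0.6×65×5.6055, 0.6×50×8.4766) + 1.0×65×0.87891 = min(218.61, 254.3) + 57.129 = 275.74 kips. φR_n = 0.75 × 275.74 = 206.8 kips.
Tension rupture (net): A_n = (6.0625 − 1×1.3125)×0.625 = 2.9688 in² (U = 1.0, A_e = A_n). φR_n = 0.75 × 65 × 2.9688 = 144.7 kips.
Governing: min(202.8, 301.6, 206.8, 144.7) = 144.7 kips → net-section rupture.

144.7 kips (net-section rupture governs)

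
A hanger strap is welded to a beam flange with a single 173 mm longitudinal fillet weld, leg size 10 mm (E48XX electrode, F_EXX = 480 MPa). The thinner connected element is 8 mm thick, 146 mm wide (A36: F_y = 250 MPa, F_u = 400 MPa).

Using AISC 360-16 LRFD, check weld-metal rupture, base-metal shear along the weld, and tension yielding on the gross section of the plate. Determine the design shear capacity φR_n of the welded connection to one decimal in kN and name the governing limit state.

Weld metal: throat = 0.707×10 = 7.07 mm, L = 173 mm. φR_n = 0.75 × 0.6 × 480 × 7.07 × 173 = 264.2 kN.
Base metal shear (8 mm plate): yield φR_n = 1.0×0.6×250×8×173 = 207.6 kN; rupture φR_n = 0.75×0.6×400×8×173 = 249.1 kN; take 207.6 kN (yield).
Tension yield (gross): A_g = 146×8 = 1168 mm². φR_n = 0.90 × 250 × 1168 = 262.8 kN.
Governing: min(264.2, 207.6, 262.8) = 207.6 kN → base-metal shear.

207.6 kN (base-metal shear governs)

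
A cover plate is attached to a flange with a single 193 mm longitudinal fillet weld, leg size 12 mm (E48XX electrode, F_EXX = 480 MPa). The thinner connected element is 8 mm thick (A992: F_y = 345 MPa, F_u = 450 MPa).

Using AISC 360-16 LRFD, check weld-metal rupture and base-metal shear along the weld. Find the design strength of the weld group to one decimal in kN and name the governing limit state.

Weld metal: throat = 0.707×12 = 8.484 mm, L = 193 mm. φR_n = 0.75 × 0.6 × 480 × 8.484 × 193 = 353.7 kN.
Base metal shear (8 mm plate): yield φR_n = 1.0×0.6×345×8×193 = 319.6 kN; rupture φR_n = 0.75×0.6×450×8×193 = 312.7 kN; take 312.7 kN (rupture).
Governing: min(353.7, 312.7) = 312.7 kN → base-metal shear.

312.7 kN (base-metal shear governs)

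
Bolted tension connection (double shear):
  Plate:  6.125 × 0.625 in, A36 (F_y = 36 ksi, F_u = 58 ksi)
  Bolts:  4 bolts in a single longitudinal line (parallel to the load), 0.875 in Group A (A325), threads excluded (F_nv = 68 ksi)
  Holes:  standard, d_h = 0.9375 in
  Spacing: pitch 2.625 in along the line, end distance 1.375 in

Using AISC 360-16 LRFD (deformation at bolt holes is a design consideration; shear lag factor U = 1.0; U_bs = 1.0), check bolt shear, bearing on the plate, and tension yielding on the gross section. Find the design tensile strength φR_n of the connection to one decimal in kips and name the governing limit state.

124.0 kips (gross-section yield governs)

Bolt shear: A_b = π(0.875)²/4 = 0.60132 in². φR_n = 0.75 × 68 × 0.60132 × 4 × 2 = 245.3 kips.
Bearing (0.625 in plate, F_u = 58 ksi): end bolts L_c = 1.375 − 0.9375/2 = 0.90625, R_n = min(1.2×0.90625×0.625×58, 2.4×0.875×0.625×58) = 39.422 kips/bolt; interior L_c = 2.625 − 0.9375 = 1.6875, R_n = 73.406 kips/bolt. φR_n = 0.75 × (1×39.422 + 3×73.406) = 194.7 kips.
Tension yield (gross): A_g = 6.125×0.625 = 3.8281 in². φR_n = 0.90 × 36 × 3.8281 = 124.0 kips.
Governing: min(245.3, 194.7, 124.0) = 124.0 kips → gross-section yield.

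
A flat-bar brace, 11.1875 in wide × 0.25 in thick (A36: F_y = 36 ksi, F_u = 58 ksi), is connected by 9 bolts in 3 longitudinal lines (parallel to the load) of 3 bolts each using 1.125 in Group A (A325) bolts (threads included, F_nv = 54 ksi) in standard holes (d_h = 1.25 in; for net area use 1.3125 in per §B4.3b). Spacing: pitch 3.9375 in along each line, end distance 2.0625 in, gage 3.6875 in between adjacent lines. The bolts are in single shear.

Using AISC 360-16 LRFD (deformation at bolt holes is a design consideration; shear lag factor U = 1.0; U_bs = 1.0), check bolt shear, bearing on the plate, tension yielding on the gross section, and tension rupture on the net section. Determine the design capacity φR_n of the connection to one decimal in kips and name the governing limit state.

78.8 kips (net-section rupture governs)

Bolt shear: A_b = π(1.125)²/4 = 0.99402 in². φR_n = 0.75 × 54 × 0.99402 × 9 × 1 = 362.3 kips.
Bearing (0.25 in plate, F_u = 58 ksi): end bolts L_c = 2.0625 − 1.25/2 = 1.4375, R_n = min(1.2×1.4375×0.25×58, 2.4×1.125×0.25×58) = 25.013 kips/bolt; interior L_c = 3.9375 − 1.25 = 2.6875, R_n = 39.15 kips/bolt. φR_n = 0.75 × (3×25.013 + 6×39.15) = 232.5 kips.
Tension yield (gross): A_g = 11.1875×0.25 = 2.7969 in². φR_n = 0.90 × 36 × 2.7969 = 90.6 kips.
Tension rupture (net): A_n = (11.1875 − 3×1.3125)×0.25 = 1.8125 in² (U = 1.0, A_e = A_n). φR_n = 0.75 × 58 × 1.8125 = 78.8 kips.
Governing: min(362.3, 232.5, 90.6, 78.8) = 78.8 kips → net-section rupture.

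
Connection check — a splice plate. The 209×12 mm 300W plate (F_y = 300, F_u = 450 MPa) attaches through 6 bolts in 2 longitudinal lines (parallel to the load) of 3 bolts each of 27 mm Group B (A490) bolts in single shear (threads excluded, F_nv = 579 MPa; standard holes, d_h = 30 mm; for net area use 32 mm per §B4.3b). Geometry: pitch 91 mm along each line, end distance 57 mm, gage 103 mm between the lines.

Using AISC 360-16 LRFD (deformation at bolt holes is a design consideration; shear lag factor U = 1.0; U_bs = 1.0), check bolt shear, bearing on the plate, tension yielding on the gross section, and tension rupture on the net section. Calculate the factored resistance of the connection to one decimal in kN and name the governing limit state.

587.3 kN (net-section rupture governs)

Bolt shear: A_b = π(27)²/4 = 572.56 mm². φR_n = 0.75 × 579 × 572.56 × 6 × 1 = 1491.8 kN.
Bearing (12 mm plate, F_u = 450 MPa): end bolts L_c = 57 − 30/2 = 42, R_n = min(1.2×42×12×450, 2.4×27×12×450) = 272.16 kN/bolt; interior L_c = 91 − 30 = 61, R_n = 349.92 kN/bolt. φR_n = 0.75 × (2×272.16 + 4×349.92) = 1458.0 kN.
Tension yield (gross): A_g = 209×12 = 2508 mm². φR_n = 0.90 × 300 × 2508 = 677.2 kN.
Tension rupture (net): A_n = (209 − 2×32)×12 = 1740 mm² (U = 1.0, A_e = A_n). φR_n = 0.75 × 450 × 1740 = 587.3 kN.
Governing: min(1491.8, 1458.0, 677.2, 587.3) = 587.3 kN → net-section rupture.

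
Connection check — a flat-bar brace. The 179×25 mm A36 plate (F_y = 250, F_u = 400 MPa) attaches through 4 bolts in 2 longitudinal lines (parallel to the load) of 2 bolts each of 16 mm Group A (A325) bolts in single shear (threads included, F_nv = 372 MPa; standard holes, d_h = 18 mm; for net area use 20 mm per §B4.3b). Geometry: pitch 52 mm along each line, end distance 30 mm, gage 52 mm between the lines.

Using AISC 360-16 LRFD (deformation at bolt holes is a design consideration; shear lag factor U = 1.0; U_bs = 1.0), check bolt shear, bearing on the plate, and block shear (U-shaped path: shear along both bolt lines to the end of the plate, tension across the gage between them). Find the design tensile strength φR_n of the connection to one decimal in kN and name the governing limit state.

224.4 kN (bolt shear governs)

Bolt shear: A_b = π(16)²/4 = 201.06 mm². φR_n = 0.75 × 372 × 201.06 × 4 × 1 = 224.4 kN.
Bearing (25 mm plate, F_u = 400 MPa): end bolts L_c = 30 − 18/2 = 21, R_n = min(1.2×21×25×400, 2.4×16×25×400) = 252 kN/bolt; interior L_c = 52 − 18 = 34, R_n = 384 kN/bolt. φR_n = 0.75 × (2×252 + 2×384) = 954.0 kN.
Block shear: shear path 2×[30+1×52] = 2×82 mm, A_gv = 4100, A_nv = 2×(82 − 1.5×20)×25 = 2600 mm²; tension across gage: (52 − 1×20)×25 = 800 mm². R_n = min(0.6×400×2600, 0.6×250×4100) + 1.0×400×800 = min(624, 615) + 320 = 935 kN. φR_n = 0.75 × 935 = 701.3 kN.
Governing: min(224.4, 954.0, 701.3) = 224.4 kN → bolt shear.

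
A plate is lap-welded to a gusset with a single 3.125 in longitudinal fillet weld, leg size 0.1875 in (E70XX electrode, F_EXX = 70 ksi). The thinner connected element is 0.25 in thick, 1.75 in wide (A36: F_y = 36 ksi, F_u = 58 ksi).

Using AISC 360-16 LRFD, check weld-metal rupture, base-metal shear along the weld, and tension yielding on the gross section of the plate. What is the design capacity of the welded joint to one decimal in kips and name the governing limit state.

Weld metal: throat = 0.707×0.1875 = 0.13256 in, L = 3.125 in. φR_n = 0.75 × 0.6 × 70 × 0.13256 × 3.125 = 13.0 kips.
Base metal shear (0.25 in plate): yield φR_n = 1.0×0.6×36×0.25×3.125 = 16.9 kips; rupture φR_n = 0.75×0.6×58×0.25×3.125 = 20.4 kips; take 16.9 kips (yield).
Tension yield (gross): A_g = 1.75×0.25 = 0.4375 in². φR_n = 0.90 × 36 × 0.4375 = 14.2 kips.
Governing: min(13.0, 16.9, 14.2) = 13.0 kips → weld metal.

13.0 kips (weld metal governs)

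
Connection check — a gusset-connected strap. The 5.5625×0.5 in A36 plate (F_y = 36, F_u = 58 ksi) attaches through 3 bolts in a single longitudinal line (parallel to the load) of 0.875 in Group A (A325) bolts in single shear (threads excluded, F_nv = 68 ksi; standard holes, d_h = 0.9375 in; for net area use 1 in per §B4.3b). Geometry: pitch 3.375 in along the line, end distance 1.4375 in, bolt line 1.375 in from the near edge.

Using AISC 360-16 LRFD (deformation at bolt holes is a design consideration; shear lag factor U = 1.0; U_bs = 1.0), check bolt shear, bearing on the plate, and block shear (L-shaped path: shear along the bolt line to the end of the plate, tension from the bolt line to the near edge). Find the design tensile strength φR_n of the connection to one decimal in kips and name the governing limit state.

85.4 kips (block shear governs)

Bolt shear: A_b = π(0.875)²/4 = 0.60132 in². φR_n = 0.75 × 68 × 0.60132 × 3 × 1 = 92.0 kips.
Bearing (0.5 in plate, F_u = 58 ksi): end bolts L_c = 1.4375 − 0.9375/2 = 0.96875, R_n = min(1.2×0.96875×0.5×58, 2.4×0.875×0.5×58) = 33.713 kips/bolt; interior L_c = 3.375 − 0.9375 = 2.4375, R_n = 60.9 kips/bolt. φR_n = 0.75 × (1×33.713 + 2×60.9) = 116.6 kips.
Block shear: shear path 1×[1.4375+2×3.375] = 1×8.1875 in, A_gv = 4.0938, A_nv = 1×(8.1875 − 2.5×1)×0.5 = 2.8438 in²; tension to near edge: (1.375 − 0.5×1)×0.5 = 0.4375 in². R_n = min(0.6×58×2.8438, 0.6×36×4.0938) + 1.0×58×0.4375 = min(98.964, 88.426) + 25.375 = 113.8 kips. φR_n = 0.75 × 113.8 = 85.4 kips.
Governing: min(92.0, 116.6, 85.4) = 85.4 kips → block shear.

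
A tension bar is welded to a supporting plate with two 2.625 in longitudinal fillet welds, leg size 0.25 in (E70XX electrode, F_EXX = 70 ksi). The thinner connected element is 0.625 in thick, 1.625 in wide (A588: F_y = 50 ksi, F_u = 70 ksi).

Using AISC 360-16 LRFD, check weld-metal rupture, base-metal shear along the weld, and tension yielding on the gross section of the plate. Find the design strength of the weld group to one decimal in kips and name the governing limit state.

Weld metal: throat = 0.707×0.25 = 0.17675 in, L = 2×2.625 = 5.25 in. φR_n = 0.75 × 0.6 × 70 × 0.17675 × 5.25 = 29.2 kips.
Base metal shear (0.625 in plate): yield φR_n = 1.0×0.6×50×0.625×5.25 = 98.4 kips; rupture φR_n = 0.75×0.6×70×0.625×5.25 = 103.4 kips; take 98.4 kips (yield).
Tension yield (gross): A_g = 1.625×0.625 = 1.0156 in². φR_n = 0.90 × 50 × 1.0156 = 45.7 kips.
Governing: min(29.2, 98.4, 45.7) = 29.2 kips → weld metal.

29.2 kips (weld metal governs)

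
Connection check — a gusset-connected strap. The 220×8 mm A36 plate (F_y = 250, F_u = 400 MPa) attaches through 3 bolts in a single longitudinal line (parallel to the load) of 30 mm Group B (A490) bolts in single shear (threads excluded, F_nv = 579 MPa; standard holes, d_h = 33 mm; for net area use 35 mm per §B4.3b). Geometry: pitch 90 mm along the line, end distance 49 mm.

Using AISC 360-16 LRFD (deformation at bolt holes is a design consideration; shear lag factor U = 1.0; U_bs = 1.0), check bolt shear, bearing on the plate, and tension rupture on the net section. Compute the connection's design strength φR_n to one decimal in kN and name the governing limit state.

421.9 kN (bearing governs)

Bolt shear: A_b = π(30)²/4 = 706.86 mm². φR_n = 0.75 × 579 × 706.86 × 3 × 1 = 920.9 kN.
Bearing (8 mm plate, F_u = 400 MPa): end bolts L_c = 49 − 33/2 = 32.5, R_n = min(1.2×32.5×8×400, 2.4×30×8×400) = 124.8 kN/bolt; interior L_c = 90 − 33 = 57, R_n = 218.88 kN/bolt. φR_n = 0.75 × (1×124.8 + 2×218.88) = 421.9 kN.
Tension rupture (net): A_n = (220 − 1×35)×8 = 1480 mm² (U = 1.0, A_e = A_n). φR_n = 0.75 × 400 × 1480 = 444.0 kN.
Governing: min(920.9, 421.9, 444.0) = 421.9 kN → bearing.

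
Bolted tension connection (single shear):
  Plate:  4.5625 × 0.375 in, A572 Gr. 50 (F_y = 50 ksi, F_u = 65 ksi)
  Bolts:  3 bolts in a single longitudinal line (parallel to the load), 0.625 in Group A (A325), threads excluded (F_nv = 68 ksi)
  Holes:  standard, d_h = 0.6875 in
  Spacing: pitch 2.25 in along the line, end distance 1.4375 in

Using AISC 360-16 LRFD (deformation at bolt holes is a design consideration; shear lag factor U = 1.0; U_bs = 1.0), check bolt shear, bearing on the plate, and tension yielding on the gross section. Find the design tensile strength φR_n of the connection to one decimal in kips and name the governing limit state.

46.9 kips (bolt shear governs)

Bolt shear: A_b = π(0.625)²/4 = 0.3068 in². φR_n = 0.75 × 68 × 0.3068 × 3 × 1 = 46.9 kips.
Bearing (0.375 in plate, F_u = 65 ksi): end bolts L_c = 1.4375 − 0.6875/2 = 1.09375, R_n = min(1.2×1.09375×0.375×65, 2.4×0.625×0.375×65) = 31.992 kips/bolt; interior L_c = 2.25 − 0.6875 = 1.5625, R_n = 36.563 kips/bolt. φR_n = 0.75 × (1×31.992 + 2×36.563) = 78.8 kips.
Tension yield (gross): A_g = 4.5625×0.375 = 1.7109 in². φR_n = 0.90 × 50 × 1.7109 = 77.0 kips.
Governing: min(46.9, 78.8, 77.0) = 46.9 kips → bolt shear.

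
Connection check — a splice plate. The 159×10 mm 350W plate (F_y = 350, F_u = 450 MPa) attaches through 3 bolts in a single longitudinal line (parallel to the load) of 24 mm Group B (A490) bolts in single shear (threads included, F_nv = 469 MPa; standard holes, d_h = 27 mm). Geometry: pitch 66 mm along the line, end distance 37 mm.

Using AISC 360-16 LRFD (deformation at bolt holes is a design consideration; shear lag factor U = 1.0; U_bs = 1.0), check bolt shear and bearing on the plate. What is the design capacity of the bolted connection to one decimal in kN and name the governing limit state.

Bolt shear: A_b = π(24)²/4 = 452.39 mm². φR_n = 0.75 × 469 × 452.39 × 3 × 1 = 477.4 kN.
Bearing (10 mm plate, F_u = 450 MPa): end bolts L_c = 37 − 27/2 = 23.5, R_n = min(1.2×23.5×10×450, 2.4×24×10×450) = 126.9 kN/bolt; interior L_c = 66 − 27 = 39, R_n = 210.6 kN/bolt. φR_n = 0.75 × (1×126.9 + 2×210.6) = 411.1 kN.
Governing: min(477.4, 411.1) = 411.1 kN → bearing.

411.1 kN (bearing governs)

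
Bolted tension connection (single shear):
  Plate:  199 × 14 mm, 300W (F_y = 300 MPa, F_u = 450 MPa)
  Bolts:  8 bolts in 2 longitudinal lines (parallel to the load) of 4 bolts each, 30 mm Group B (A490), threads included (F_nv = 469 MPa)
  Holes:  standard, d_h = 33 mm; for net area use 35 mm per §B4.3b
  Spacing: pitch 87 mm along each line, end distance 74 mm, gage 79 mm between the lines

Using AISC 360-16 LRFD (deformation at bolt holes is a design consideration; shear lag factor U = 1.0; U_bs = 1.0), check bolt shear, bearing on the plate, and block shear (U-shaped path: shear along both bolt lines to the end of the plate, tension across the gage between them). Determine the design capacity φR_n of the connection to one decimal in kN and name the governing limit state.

1412.8 kN (block shear governs)

Bolt shear: A_b = π(30)²/4 = 706.86 mm². φR_n = 0.75 × 469 × 706.86 × 8 × 1 = 1989.1 kN.
Bearing (14 mm plate, F_u = 450 MPa): end bolts L_c = 74 − 33/2 = 57.5, R_n = min(1.2×57.5×14×450, 2.4×30×14×450) = 434.7 kN/bolt; interior L_c = 87 − 33 = 54, R_n = 408.24 kN/bolt. φR_n = 0.75 × (2×434.7 + 6×408.24) = 2489.1 kN.
Block shear: shear path 2×[74+3×87] = 2×335 mm, A_gv = 9380, A_nv = 2×(335 − 3.5×35)×14 = 5950 mm²; tension across gage: (79 − 1×35)×14 = 616 mm². R_n = min(0.6×450×5950, 0.6×300×9380) + 1.0×450×616 = min(1606.5, 1688.4) + 277.2 = 1883.7 kN. φR_n = 0.75 × 1883.7 = 1412.8 kN.
Governing: min(1989.1, 2489.1, 1412.8) = 1412.8 kN → block shear.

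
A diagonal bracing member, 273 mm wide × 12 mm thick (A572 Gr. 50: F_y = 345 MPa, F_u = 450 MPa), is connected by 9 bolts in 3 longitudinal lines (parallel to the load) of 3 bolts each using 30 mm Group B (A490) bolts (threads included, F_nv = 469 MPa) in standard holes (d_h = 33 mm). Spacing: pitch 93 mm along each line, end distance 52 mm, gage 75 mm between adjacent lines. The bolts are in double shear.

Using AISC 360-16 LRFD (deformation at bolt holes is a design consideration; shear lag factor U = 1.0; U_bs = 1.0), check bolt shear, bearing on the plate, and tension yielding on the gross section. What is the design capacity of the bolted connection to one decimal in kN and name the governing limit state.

Bolt shear: A_b = π(30)²/4 = 706.86 mm². φR_n = 0.75 × 469 × 706.86 × 9 × 2 = 4475.5 kN.
Bearing (12 mm plate, F_u = 450 MPa): end bolts L_c = 52 − 33/2 = 35.5, R_n = min(1.2×35.5×12×450, 2.4×30×12×450) = 230.04 kN/bolt; interior L_c = 93 − 33 = 60, R_n = 388.8 kN/bolt. φR_n = 0.75 × (3×230.04 + 6×388.8) = 2267.2 kN.
Tension yield (gross): A_g = 273×12 = 3276 mm². φR_n = 0.90 × 345 × 3276 = 1017.2 kN.
Governing: min(4475.5, 2267.2, 1017.2) = 1017.2 kN → gross-section yield.

1017.2 kN (gross-section yield governs)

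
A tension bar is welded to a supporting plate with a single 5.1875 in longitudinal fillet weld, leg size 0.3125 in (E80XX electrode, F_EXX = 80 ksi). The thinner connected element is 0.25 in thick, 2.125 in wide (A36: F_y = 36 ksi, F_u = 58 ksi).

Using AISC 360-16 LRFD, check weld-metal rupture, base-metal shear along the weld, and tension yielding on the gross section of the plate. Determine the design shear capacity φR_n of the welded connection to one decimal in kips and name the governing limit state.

17.2 kips (gross-section yield governs)

Weld metal: throat = 0.707×0.3125 = 0.22094 in, L = 5.1875 in. φR_n = 0.75 × 0.6 × 80 × 0.22094 × 5.1875 = 41.3 kips.
Base metal shear (0.25 in plate): yield φR_n = 1.0×0.6×36×0.25×5.1875 = 28.0 kips; rupture φR_n = 0.75×0.6×58×0.25×5.1875 = 33.8 kips; take 28.0 kips (yield).
Tension yield (gross): A_g = 2.125×0.25 = 0.53125 in². φR_n = 0.90 × 36 × 0.53125 = 17.2 kips.
Governing: min(41.3, 28.0, 17.2) = 17.2 kips → gross-section yield.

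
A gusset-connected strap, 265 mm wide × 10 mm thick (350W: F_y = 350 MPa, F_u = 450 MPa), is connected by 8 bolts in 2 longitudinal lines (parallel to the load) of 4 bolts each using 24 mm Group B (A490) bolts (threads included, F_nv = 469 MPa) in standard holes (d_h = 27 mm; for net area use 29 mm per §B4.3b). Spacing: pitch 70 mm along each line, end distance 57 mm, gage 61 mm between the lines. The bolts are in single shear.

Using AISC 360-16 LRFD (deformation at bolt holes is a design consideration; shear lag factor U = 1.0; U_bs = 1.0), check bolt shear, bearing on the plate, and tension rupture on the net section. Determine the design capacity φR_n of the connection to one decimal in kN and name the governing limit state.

Bolt shear: A_b = π(24)²/4 = 452.39 mm². φR_n = 0.75 × 469 × 452.39 × 8 × 1 = 1273.0 kN.
Bearing (10 mm plate, F_u = 450 MPa): end bolts L_c = 57 − 27/2 = 43.5, R_n = min(1.2×43.5×10×450, 2.4×24×10×450) = 234.9 kN/bolt; interior L_c = 70 − 27 = 43, R_n = 232.2 kN/bolt. φR_n = 0.75 × (2×234.9 + 6×232.2) = 1397.3 kN.
Tension rupture (net): A_n = (265 − 2×29)×10 = 2070 mm² (U = 1.0, A_e = A_n). φR_n = 0.75 × 450 × 2070 = 698.6 kN.
Governing: min(1273.0, 1397.3, 698.6) = 698.6 kN → net-section rupture.

698.6 kN (net-section rupture governs)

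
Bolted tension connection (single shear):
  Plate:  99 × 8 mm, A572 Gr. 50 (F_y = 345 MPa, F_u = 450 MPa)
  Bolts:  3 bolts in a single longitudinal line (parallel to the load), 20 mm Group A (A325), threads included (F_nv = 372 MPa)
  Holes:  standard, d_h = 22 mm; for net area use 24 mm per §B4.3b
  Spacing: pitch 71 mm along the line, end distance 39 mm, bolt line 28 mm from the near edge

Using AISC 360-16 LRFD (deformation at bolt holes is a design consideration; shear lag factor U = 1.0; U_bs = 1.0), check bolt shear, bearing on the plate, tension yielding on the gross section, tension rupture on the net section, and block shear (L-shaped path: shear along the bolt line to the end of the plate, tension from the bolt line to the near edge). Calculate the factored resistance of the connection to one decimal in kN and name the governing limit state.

Bolt shear: A_b = π(20)²/4 = 314.16 mm². φR_n = 0.75 × 372 × 314.16 × 3 × 1 = 263.0 kN.
Bearing (8 mm plate, F_u = 450 MPa): end bolts L_c = 39 − 22/2 = 28, R_n = min(1.2×28×8×450, 2.4×20×8×450) = 120.96 kN/bolt; interior L_c = 71 − 22 = 49, R_n = 172.8 kN/bolt. φR_n = 0.75 × (1×120.96 + 2×172.8) = 349.9 kN.
Tension yield (gross): A_g = 99×8 = 792 mm². φR_n = 0.90 × 345 × 792 = 245.9 kN.
Tension rupture (net): A_n = (99 − 1×24)×8 = 600 mm² (U = 1.0, A_e = A_n). φR_n = 0.75 × 450 × 600 = 202.5 kN.
Block shear: shear path 1×[39+2×71] = 1×181 mm, A_gv = 1448, A_nv = 1×(181 − 2.5×24)×8 = 968 mm²; tension to near edge: (28 − 0.5×24)×8 = 128 mm². R_n = min(0.6×450×968, 0.6×345×1448) + 1.0×450×128 = min(261.36, 299.74) + 57.6 = 318.96 kN. φR_n = 0.75 × 318.96 = 239.2 kN.
Governing: min(263.0, 349.9, 245.9, 202.5, 239.2) = 202.5 kN → net-section rupture.

202.5 kN (net-section rupture governs)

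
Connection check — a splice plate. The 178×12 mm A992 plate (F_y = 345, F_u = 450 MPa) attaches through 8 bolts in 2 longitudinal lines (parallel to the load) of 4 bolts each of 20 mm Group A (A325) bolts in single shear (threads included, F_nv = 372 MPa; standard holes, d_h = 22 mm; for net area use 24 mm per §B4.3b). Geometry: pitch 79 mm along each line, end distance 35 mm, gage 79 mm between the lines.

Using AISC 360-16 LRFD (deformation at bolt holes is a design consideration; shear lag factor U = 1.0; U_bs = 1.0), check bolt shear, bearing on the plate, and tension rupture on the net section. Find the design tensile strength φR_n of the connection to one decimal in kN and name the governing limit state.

Bolt shear: A_b = π(20)²/4 = 314.16 mm². φR_n = 0.75 × 372 × 314.16 × 8 × 1 = 701.2 kN.
Bearing (12 mm plate, F_u = 450 MPa): end bolts L_c = 35 − 22/2 = 24, R_n = min(1.2×24×12×450, 2.4×20×12×450) = 155.52 kN/bolt; interior L_c = 79 − 22 = 57, R_n = 259.2 kN/bolt. φR_n = 0.75 × (2×155.52 + 6×259.2) = 1399.7 kN.
Tension rupture (net): A_n = (178 − 2×24)×12 = 1560 mm² (U = 1.0, A_e = A_n). φR_n = 0.75 × 450 × 1560 = 526.5 kN.
Governing: min(701.2, 1399.7, 526.5) = 526.5 kN → net-section rupture.

526.5 kN (net-section rupture governs)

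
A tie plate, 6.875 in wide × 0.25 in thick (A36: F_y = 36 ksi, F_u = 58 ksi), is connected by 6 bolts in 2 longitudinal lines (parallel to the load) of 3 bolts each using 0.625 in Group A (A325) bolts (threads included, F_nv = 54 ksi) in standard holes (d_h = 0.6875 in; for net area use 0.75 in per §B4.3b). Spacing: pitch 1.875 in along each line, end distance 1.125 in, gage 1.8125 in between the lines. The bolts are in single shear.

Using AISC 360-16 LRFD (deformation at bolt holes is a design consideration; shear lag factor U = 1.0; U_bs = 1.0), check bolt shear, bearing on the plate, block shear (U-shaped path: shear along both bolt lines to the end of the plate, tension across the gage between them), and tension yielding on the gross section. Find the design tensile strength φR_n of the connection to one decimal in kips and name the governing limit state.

50.7 kips (block shear governs)

Bolt shear: A_b = π(0.625)²/4 = 0.3068 in². φR_n = 0.75 × 54 × 0.3068 × 6 × 1 = 74.6 kips.
Bearing (0.25 in plate, F_u = 58 ksi): end bolts L_c = 1.125 − 0.6875/2 = 0.78125, R_n = min(1.2×0.78125×0.25×58, 2.4×0.625×0.25×58) = 13.594 kips/bolt; interior L_c = 1.875 − 0.6875 = 1.1875, R_n = 20.663 kips/bolt. φR_n = 0.75 × (2×13.594 + 4×20.663) = 82.4 kips.
Block shear: shear path 2×[1.125+2×1.875] = 2×4.875 in, A_gv = 2.4375, A_nv = 2×(4.875 − 2.5×0.75)×0.25 = 1.5 in²; tension across gage: (1.8125 − 1×0.75)×0.25 = 0.26563 in². R_n = min(0.6×58×1.5, 0.6×36×2.4375) + 1.0×58×0.26563 = min(52.2, 52.65) + 15.407 = 67.607 kips. φR_n = 0.75 × 67.607 = 50.7 kips.
Tension yield (gross): A_g = 6.875×0.25 = 1.7188 in². φR_n = 0.90 × 36 × 1.7188 = 55.7 kips.
Governing: min(74.6, 82.4, 50.7, 55.7) = 50.7 kips → block shear.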